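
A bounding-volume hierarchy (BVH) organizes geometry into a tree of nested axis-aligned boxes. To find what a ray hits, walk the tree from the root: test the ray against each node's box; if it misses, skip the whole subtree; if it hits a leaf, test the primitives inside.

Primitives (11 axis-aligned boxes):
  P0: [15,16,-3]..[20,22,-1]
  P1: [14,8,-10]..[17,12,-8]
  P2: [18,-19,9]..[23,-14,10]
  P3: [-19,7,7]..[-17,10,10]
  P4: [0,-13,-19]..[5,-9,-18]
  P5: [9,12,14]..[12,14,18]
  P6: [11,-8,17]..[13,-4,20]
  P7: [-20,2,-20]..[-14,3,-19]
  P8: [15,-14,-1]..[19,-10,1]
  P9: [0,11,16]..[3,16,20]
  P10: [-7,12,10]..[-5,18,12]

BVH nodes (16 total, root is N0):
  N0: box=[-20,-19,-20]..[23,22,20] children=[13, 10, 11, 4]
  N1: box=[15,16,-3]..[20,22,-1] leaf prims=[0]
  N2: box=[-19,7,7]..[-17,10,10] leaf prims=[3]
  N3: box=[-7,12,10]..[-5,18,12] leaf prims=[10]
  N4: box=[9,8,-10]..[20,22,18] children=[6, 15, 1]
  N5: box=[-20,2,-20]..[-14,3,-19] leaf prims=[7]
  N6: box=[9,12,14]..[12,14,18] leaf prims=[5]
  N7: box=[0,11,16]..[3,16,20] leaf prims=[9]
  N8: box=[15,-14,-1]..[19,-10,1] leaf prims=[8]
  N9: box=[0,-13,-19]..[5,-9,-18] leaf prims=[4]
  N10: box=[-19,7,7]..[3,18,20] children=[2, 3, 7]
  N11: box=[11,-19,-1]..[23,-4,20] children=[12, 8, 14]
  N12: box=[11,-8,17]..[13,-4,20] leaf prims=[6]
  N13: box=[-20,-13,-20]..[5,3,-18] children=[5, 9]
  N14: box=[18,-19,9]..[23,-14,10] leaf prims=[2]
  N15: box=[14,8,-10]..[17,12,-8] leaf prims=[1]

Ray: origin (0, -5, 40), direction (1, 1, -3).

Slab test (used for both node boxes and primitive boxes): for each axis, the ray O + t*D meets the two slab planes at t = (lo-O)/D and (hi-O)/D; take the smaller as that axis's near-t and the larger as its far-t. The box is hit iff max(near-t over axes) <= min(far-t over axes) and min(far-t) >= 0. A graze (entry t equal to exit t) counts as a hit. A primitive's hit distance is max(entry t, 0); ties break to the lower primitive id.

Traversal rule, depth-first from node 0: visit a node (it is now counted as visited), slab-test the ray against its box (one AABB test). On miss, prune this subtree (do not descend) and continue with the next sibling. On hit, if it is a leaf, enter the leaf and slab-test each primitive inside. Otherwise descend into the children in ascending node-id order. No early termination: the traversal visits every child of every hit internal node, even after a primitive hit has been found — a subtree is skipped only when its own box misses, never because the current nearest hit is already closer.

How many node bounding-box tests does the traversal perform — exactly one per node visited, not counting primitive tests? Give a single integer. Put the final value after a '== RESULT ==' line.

Walk:
N0 x:[-20,23] y:[-14,27] z:[20/3,20] -> hit [20/3,20], descend [4, 10, 11, 13]
  N4 x:[9,20] y:[13,27] z:[22/3,50/3] -> hit [13,50/3], descend [1, 6, 15]
    N1 x:[15,20] y:[21,27] z:[41/3,43/3] -> miss, prune
    N6 x:[9,12] y:[17,19] z:[22/3,26/3] -> miss, prune
    N15 x:[14,17] y:[13,17] z:[16,50/3] -> hit [16,50/3] leaf, test {P1@t=16}
  N10 x:[-19,3] y:[12,23] z:[20/3,11] -> miss, prune
  N11 x:[11,23] y:[-14,1] z:[20/3,41/3] -> miss, prune
  N13 x:[-20,5] y:[-8,8] z:[58/3,20] -> miss, prune

Summary -> nodes [0, 4, 1, 6, 15, 10, 11, 13]; box-tests=8; leaf-entries=1; first=P1

== RESULT ==
8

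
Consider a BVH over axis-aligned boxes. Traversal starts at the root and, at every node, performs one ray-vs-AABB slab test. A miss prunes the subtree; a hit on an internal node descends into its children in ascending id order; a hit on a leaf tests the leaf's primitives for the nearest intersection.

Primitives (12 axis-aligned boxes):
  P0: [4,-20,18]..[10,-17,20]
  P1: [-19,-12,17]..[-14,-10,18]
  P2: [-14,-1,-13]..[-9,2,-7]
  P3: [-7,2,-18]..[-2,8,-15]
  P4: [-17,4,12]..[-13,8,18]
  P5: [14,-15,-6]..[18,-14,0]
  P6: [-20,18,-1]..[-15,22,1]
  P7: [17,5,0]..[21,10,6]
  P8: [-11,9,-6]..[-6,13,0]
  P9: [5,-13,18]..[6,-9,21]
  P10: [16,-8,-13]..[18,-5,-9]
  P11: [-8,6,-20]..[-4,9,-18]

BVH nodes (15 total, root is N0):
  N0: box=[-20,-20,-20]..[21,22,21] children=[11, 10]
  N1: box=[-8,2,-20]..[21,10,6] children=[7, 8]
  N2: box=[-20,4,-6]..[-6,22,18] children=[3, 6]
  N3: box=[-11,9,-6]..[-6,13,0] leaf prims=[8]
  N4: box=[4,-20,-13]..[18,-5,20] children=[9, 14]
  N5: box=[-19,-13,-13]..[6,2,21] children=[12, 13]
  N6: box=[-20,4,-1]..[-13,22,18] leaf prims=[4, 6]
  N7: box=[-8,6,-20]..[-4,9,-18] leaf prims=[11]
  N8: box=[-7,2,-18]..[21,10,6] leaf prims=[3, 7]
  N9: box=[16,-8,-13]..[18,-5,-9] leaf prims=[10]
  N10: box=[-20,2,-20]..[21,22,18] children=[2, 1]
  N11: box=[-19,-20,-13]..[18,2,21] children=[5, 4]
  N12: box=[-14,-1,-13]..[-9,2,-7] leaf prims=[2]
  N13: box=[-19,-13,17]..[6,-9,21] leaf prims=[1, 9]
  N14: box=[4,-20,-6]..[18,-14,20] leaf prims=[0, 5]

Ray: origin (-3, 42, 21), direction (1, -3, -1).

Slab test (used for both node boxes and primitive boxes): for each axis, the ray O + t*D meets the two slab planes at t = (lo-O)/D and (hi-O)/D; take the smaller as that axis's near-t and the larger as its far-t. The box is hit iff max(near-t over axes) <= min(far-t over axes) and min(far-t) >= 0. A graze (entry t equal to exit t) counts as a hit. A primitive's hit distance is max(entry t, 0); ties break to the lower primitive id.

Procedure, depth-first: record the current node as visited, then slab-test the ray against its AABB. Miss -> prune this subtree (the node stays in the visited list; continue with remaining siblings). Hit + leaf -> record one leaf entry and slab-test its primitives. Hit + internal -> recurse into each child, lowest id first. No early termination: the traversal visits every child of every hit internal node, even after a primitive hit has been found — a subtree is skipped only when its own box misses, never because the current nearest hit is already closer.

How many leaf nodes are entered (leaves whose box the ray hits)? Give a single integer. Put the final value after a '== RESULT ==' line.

Walk:
N0 x:[-17,24] y:[20/3,62/3] z:[0,41] -> hit [20/3,62/3], descend [10, 11]
  N10 x:[-17,24] y:[20/3,40/3] z:[3,41] -> hit [20/3,40/3], descend [1, 2]
    N1 x:[-5,24] y:[32/3,40/3] z:[15,41] -> miss, prune
    N2 x:[-17,-3] y:[20/3,38/3] z:[3,27] -> miss, prune
  N11 x:[-16,21] y:[40/3,62/3] z:[0,34] -> hit [40/3,62/3], descend [4, 5]
    N4 x:[7,21] y:[47/3,62/3] z:[1,34] -> hit [47/3,62/3], descend [9, 14]
      N9 x:[19,21] y:[47/3,50/3] z:[30,34] -> miss, prune
      N14 x:[7,21] y:[56/3,62/3] z:[1,27] -> hit [56/3,62/3] leaf, test {P0(miss), P5(miss)}
    N5 x:[-16,9] y:[40/3,55/3] z:[0,34] -> miss, prune

order=[0, 10, 1, 2, 11, 4, 9, 14, 5]  |boxes|=9  |leaves|=1  hit=miss

== RESULT ==
1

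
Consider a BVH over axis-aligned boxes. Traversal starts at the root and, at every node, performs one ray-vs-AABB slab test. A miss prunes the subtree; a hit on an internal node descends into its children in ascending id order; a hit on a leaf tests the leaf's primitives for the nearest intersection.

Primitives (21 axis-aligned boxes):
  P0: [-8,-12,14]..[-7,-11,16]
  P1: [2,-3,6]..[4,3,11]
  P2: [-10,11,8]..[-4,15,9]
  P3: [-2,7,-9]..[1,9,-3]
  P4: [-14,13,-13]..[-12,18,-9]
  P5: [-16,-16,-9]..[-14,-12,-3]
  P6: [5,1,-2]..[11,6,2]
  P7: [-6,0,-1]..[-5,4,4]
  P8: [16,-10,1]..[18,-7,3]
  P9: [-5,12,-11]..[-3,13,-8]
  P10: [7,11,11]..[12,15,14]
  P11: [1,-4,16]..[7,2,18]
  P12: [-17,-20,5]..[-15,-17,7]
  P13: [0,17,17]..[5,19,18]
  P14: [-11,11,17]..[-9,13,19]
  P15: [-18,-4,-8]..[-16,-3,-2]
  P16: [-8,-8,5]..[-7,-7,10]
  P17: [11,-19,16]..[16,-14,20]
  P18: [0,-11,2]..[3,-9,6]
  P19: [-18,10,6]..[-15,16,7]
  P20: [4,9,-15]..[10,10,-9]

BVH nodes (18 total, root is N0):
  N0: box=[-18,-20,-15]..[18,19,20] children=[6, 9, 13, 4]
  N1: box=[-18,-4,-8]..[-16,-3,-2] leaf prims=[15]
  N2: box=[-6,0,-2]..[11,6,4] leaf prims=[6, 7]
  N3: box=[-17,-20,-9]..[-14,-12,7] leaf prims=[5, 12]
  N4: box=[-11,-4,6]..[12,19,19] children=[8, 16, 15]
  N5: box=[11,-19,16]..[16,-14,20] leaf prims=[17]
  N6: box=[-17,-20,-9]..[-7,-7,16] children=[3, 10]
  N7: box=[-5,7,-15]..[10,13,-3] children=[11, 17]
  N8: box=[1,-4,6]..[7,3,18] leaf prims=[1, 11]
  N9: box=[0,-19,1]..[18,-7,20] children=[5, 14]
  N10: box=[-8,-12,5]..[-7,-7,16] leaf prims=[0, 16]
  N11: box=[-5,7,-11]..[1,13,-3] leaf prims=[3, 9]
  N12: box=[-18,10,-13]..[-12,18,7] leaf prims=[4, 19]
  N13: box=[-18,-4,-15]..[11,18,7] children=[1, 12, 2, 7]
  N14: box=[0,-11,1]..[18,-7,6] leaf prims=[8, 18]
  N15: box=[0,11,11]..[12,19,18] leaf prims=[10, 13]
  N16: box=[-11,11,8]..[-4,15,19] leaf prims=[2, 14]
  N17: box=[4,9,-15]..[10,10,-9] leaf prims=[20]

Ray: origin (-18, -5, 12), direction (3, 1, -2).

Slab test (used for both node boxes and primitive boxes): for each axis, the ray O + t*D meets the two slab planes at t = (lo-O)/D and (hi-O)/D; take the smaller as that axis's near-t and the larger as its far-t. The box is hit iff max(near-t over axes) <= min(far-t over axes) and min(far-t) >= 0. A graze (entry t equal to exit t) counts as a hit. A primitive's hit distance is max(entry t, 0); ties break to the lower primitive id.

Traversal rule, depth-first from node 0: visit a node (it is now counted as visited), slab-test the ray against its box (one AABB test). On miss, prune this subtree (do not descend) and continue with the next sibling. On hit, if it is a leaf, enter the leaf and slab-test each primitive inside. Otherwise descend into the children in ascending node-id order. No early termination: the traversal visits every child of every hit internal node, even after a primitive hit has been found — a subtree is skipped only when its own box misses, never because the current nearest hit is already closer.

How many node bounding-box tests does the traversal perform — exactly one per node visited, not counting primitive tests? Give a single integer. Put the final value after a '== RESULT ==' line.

Trace the traversal:
N0 x:[0,12] y:[-15,24] z:[-4,27/2] -> hit [0,12], descend [4, 6, 9, 13]
  N4 x:[7/3,10] y:[1,24] z:[-7/2,3] -> hit [7/3,3], descend [8, 15, 16]
    N8 x:[19/3,25/3] y:[1,8] z:[-3,3] -> miss, prune
    N15 x:[6,10] y:[16,24] z:[-3,1/2] -> miss, prune
    N16 x:[7/3,14/3] y:[16,20] z:[-7/2,2] -> miss, prune
  N6 x:[1/3,11/3] y:[-15,-2] z:[-2,21/2] -> miss, prune
  N9 x:[6,12] y:[-14,-2] z:[-4,11/2] -> miss, prune
  N13 x:[0,29/3] y:[1,23] z:[5/2,27/2] -> hit [5/2,29/3], descend [1, 2, 7, 12]
    N1 x:[0,2/3] y:[1,2] z:[7,10] -> miss, prune
    N2 x:[4,29/3] y:[5,11] z:[4,7] -> hit [5,7] leaf, test {P6(miss), P7(miss)}
    N7 x:[13/3,28/3] y:[12,18] z:[15/2,27/2] -> miss, prune
    N12 x:[0,2] y:[15,23] z:[5/2,25/2] -> miss, prune

12 AABB tests over nodes [0, 4, 8, 15, 16, 6, 9, 13, 1, 2, 7, 12]; 1 leaf entered; closest miss.

== RESULT ==
12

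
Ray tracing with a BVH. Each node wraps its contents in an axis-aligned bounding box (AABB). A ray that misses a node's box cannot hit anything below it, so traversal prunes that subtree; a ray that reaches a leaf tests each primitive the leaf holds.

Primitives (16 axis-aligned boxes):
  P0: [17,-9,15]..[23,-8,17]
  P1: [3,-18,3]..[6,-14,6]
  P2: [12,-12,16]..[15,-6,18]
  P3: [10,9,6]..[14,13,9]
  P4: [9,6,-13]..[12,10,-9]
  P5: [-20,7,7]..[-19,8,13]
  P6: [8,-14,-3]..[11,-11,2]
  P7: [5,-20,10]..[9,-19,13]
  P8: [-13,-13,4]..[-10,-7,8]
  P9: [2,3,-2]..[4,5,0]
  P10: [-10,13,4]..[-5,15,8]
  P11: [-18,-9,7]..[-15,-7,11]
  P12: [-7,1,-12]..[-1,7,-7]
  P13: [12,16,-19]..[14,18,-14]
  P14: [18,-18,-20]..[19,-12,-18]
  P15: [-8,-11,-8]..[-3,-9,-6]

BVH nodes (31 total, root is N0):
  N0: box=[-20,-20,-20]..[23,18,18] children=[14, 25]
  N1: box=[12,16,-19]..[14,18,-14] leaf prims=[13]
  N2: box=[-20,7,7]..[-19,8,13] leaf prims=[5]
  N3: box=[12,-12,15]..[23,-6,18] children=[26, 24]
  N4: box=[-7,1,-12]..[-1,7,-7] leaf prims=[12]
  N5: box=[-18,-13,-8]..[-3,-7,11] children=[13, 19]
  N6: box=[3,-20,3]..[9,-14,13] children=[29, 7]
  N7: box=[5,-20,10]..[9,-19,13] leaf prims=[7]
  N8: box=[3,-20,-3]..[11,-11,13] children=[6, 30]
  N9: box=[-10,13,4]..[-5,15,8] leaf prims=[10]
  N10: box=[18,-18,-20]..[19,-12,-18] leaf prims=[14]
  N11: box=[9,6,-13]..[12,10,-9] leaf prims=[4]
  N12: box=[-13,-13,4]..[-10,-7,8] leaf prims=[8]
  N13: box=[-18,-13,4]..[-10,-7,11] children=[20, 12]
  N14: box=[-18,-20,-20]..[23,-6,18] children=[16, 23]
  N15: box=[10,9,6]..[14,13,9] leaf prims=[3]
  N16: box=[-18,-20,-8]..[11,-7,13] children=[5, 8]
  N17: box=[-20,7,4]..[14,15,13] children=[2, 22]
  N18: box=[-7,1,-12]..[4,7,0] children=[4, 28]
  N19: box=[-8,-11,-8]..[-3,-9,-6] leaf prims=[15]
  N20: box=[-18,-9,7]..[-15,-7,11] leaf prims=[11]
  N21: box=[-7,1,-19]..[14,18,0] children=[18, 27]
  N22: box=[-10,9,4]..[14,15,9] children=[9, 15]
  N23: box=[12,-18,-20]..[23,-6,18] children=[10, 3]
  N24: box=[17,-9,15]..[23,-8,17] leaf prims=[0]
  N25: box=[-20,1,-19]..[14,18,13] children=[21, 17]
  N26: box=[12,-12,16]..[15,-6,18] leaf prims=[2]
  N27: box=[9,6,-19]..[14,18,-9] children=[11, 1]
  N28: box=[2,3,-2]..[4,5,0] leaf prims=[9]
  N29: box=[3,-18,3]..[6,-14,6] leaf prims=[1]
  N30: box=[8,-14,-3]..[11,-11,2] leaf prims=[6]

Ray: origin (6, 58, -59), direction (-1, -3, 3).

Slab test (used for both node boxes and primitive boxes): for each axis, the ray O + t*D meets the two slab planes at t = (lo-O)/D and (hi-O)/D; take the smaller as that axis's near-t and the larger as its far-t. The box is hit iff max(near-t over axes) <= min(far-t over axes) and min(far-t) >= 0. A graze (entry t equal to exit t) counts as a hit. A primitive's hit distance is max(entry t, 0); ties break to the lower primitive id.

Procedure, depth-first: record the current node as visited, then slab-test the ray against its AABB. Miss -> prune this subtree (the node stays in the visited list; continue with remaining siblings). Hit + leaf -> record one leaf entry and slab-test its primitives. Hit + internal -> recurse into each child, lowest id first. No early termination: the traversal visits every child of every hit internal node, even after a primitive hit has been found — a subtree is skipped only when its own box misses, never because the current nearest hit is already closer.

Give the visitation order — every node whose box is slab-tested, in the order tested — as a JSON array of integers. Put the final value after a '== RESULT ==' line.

Traverse from the root:
N0 x:[-17,26] y:[40/3,26] z:[13,77/3] -> hit [40/3,77/3], descend [14, 25]
  N14 x:[-17,24] y:[64/3,26] z:[13,77/3] -> hit [64/3,24], descend [16, 23]
    N16 x:[-5,24] y:[65/3,26] z:[17,24] -> hit [65/3,24], descend [5, 8]
      N5 x:[9,24] y:[65/3,71/3] z:[17,70/3] -> hit [65/3,70/3], descend [13, 19]
        N13 x:[16,24] y:[65/3,71/3] z:[21,70/3] -> hit [65/3,70/3], descend [12, 20]
          N12 x:[16,19] y:[65/3,71/3] z:[21,67/3] -> miss, prune
          N20 x:[21,24] y:[65/3,67/3] z:[22,70/3] -> hit [22,67/3] leaf, test {P11@t=22}
        N19 x:[9,14] y:[67/3,23] z:[17,53/3] -> miss, prune
      N8 x:[-5,3] y:[23,26] z:[56/3,24] -> miss, prune
    N23 x:[-17,-6] y:[64/3,76/3] z:[13,77/3] -> miss, prune
  N25 x:[-8,26] y:[40/3,19] z:[40/3,24] -> hit [40/3,19], descend [17, 21]
    N17 x:[-8,26] y:[43/3,17] z:[21,24] -> miss, prune
    N21 x:[-8,13] y:[40/3,19] z:[40/3,59/3] -> miss, prune

13 AABB tests over nodes [0, 14, 16, 5, 13, 12, 20, 19, 8, 23, 25, 17, 21]; 1 leaf entered; closest P11.

== RESULT ==
[0, 14, 16, 5, 13, 12, 20, 19, 8, 23, 25, 17, 21]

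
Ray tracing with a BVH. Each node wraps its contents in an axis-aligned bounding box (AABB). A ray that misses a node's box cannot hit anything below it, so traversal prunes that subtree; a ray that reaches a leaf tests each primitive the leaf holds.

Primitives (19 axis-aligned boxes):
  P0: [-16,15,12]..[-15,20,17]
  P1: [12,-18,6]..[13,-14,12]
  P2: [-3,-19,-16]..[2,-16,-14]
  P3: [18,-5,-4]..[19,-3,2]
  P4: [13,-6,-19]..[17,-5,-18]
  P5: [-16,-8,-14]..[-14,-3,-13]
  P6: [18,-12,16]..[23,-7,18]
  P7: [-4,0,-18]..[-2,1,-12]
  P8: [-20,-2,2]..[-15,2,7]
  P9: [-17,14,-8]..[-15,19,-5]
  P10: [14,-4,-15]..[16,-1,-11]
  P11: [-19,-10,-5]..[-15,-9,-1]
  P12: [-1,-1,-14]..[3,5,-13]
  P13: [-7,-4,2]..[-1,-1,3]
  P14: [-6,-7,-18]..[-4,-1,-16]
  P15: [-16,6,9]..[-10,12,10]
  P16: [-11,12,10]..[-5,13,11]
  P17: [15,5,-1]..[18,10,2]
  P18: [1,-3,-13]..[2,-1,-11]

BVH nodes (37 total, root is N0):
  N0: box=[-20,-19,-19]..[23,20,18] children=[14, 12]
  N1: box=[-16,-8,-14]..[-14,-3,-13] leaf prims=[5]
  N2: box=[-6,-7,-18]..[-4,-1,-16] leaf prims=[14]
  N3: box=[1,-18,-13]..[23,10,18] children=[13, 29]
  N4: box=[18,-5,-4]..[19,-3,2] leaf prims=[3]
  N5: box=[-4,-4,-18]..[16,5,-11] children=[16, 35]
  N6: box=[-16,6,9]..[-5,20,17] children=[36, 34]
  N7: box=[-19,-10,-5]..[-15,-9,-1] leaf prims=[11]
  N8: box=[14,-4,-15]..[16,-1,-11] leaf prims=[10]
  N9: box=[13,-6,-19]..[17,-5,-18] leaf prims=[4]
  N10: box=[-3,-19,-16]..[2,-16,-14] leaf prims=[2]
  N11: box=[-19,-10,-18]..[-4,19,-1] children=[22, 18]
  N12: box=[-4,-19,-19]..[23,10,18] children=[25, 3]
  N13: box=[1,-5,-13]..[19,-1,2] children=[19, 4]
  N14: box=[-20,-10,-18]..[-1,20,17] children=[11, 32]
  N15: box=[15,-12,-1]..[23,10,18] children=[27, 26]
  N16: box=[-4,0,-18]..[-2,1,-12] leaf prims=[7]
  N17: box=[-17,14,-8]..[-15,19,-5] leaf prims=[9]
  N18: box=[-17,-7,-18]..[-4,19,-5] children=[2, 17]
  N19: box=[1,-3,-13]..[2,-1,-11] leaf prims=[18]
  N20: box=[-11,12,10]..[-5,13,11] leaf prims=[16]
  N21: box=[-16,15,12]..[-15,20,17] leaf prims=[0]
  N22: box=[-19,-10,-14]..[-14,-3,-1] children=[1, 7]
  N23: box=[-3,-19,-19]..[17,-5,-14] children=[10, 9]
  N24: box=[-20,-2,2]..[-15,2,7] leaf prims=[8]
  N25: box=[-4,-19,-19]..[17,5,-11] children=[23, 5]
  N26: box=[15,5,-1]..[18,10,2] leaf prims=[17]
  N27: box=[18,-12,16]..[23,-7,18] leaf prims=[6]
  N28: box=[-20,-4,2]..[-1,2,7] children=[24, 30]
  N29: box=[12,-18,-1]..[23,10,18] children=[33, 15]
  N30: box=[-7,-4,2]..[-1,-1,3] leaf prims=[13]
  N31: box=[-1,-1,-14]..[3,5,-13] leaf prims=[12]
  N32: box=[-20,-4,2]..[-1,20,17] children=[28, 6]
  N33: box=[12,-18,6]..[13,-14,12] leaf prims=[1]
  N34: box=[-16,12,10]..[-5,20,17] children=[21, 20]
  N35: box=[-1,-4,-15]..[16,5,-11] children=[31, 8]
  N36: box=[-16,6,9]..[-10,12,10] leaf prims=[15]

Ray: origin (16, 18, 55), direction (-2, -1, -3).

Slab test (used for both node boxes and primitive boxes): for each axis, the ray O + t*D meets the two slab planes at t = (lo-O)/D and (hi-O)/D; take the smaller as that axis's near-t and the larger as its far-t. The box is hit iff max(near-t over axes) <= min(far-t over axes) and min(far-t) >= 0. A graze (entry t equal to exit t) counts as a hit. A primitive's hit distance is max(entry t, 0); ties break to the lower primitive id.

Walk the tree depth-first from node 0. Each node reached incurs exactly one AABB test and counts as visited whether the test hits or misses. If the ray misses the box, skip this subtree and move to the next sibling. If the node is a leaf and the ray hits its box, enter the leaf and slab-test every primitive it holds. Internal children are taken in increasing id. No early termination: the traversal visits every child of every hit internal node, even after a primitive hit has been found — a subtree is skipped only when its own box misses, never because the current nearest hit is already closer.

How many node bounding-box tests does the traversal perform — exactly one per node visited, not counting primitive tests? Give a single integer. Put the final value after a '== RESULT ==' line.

Traverse from the root:
N0 x:[-7/2,18] y:[-2,37] z:[37/3,74/3] -> hit [37/3,18], descend [12, 14]
  N12 x:[-7/2,10] y:[8,37] z:[37/3,74/3] -> miss, prune
  N14 x:[17/2,18] y:[-2,28] z:[38/3,73/3] -> hit [38/3,18], descend [11, 32]
    N11 x:[10,35/2] y:[-1,28] z:[56/3,73/3] -> miss, prune
    N32 x:[17/2,18] y:[-2,22] z:[38/3,53/3] -> hit [38/3,53/3], descend [6, 28]
      N6 x:[21/2,16] y:[-2,12] z:[38/3,46/3] -> miss, prune
      N28 x:[17/2,18] y:[16,22] z:[16,53/3] -> hit [16,53/3], descend [24, 30]
        N24 x:[31/2,18] y:[16,20] z:[16,53/3] -> hit [16,53/3] leaf, test {P8@t=16}
        N30 x:[17/2,23/2] y:[19,22] z:[52/3,53/3] -> miss, prune

Summary -> nodes [0, 12, 14, 11, 32, 6, 28, 24, 30]; box-tests=9; leaf-entries=1; first=P8

== RESULT ==
9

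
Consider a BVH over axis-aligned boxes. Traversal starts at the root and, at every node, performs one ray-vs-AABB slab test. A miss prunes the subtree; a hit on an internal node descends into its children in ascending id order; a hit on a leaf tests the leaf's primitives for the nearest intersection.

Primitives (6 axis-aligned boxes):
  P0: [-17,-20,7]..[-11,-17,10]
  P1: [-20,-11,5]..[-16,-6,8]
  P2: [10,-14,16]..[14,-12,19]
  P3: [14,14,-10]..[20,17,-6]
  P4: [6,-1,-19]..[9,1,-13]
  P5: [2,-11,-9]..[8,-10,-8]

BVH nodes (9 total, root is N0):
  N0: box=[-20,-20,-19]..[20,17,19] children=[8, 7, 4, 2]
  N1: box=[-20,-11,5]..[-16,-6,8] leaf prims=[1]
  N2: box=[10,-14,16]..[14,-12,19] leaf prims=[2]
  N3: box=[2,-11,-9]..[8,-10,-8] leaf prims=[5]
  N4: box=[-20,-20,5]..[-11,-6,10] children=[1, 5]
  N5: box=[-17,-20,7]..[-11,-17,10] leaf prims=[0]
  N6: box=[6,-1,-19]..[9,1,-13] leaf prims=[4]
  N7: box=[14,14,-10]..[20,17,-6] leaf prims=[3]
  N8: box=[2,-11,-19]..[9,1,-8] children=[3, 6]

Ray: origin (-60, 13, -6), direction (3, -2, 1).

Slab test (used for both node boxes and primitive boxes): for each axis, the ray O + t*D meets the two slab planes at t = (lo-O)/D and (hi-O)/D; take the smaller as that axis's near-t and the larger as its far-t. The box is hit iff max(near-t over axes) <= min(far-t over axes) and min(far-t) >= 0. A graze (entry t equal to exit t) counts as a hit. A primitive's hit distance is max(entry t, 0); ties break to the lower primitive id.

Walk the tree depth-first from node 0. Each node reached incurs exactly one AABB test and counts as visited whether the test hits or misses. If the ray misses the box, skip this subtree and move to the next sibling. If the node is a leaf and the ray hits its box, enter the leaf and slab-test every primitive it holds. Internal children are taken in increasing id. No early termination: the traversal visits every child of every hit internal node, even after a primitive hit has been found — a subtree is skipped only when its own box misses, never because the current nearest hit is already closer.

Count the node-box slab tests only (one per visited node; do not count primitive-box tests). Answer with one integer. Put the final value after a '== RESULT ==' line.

Walk:
N0 x:[40/3,80/3] y:[-2,33/2] z:[-13,25] -> hit [40/3,33/2], descend [2, 4, 7, 8]
  N2 x:[70/3,74/3] y:[25/2,27/2] z:[22,25] -> miss, prune
  N4 x:[40/3,49/3] y:[19/2,33/2] z:[11,16] -> hit [40/3,16], descend [1, 5]
    N1 x:[40/3,44/3] y:[19/2,12] z:[11,14] -> miss, prune
    N5 x:[43/3,49/3] y:[15,33/2] z:[13,16] -> hit [15,16] leaf, test {P0@t=15}
  N7 x:[74/3,80/3] y:[-2,-1/2] z:[-4,0] -> miss, prune
  N8 x:[62/3,23] y:[6,12] z:[-13,-2] -> miss, prune

order=[0, 2, 4, 1, 5, 7, 8]  |boxes|=7  |leaves|=1  hit=P0

== RESULT ==
7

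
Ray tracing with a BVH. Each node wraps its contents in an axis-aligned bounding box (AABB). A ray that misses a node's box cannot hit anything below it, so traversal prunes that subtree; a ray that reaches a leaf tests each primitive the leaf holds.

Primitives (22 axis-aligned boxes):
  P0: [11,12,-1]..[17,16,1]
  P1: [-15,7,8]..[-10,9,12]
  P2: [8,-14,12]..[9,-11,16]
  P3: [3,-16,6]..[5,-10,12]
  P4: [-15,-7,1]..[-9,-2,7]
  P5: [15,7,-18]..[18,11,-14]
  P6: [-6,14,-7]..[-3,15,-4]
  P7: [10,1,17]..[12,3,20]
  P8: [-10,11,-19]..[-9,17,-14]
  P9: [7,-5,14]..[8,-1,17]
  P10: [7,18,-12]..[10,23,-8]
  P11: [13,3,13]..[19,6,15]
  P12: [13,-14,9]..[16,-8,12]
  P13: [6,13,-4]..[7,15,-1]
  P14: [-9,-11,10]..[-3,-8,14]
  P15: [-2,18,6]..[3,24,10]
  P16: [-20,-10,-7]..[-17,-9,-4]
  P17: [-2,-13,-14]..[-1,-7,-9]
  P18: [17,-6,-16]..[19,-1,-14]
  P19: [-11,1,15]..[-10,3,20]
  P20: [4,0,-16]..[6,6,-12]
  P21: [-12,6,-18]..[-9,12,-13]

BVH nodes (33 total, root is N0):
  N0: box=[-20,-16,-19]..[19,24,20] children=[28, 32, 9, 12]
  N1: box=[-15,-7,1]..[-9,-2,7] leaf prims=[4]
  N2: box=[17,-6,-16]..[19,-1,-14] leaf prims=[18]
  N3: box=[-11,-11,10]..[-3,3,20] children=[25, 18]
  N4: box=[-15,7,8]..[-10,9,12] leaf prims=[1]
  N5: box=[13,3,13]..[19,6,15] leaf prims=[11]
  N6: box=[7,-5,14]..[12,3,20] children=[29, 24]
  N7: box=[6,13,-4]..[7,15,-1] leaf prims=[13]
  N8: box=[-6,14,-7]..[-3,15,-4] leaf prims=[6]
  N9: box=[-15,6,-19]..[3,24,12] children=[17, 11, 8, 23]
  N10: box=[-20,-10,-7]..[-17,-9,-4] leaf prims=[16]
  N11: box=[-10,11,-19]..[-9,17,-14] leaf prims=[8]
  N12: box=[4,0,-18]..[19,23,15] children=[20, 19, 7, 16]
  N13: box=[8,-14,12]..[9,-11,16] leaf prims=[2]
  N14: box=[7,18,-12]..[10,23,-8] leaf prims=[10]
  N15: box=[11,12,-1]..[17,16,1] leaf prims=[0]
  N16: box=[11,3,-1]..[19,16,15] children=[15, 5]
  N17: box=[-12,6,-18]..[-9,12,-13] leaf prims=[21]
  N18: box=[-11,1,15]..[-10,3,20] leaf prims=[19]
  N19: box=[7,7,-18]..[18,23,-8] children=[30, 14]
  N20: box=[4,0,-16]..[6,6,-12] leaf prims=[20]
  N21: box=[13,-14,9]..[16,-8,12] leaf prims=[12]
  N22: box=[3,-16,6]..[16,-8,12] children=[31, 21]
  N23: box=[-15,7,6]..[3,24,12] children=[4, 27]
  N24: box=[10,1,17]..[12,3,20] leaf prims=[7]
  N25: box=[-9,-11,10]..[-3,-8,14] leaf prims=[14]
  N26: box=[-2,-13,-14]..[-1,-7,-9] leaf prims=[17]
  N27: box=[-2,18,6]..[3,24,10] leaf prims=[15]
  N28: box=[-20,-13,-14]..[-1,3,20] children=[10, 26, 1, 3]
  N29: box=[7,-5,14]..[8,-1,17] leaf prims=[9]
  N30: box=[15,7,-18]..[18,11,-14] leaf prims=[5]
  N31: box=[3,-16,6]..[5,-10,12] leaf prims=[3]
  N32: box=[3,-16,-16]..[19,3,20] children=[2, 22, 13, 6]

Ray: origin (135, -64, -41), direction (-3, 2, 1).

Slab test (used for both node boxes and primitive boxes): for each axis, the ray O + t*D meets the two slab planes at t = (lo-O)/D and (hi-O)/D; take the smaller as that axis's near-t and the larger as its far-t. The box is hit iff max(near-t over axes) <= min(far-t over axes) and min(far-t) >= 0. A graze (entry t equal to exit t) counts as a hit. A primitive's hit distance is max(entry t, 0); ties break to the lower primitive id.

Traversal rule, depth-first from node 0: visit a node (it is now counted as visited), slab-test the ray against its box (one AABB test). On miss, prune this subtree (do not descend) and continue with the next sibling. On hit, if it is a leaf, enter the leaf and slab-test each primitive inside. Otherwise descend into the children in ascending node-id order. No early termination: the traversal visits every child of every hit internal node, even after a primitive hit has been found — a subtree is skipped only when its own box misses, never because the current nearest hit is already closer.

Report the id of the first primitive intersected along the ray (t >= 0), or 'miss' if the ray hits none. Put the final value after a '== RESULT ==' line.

Walk:
N0 x:[116/3,155/3] y:[24,44] z:[22,61] -> hit [116/3,44], descend [9, 12, 28, 32]
  N9 x:[44,50] y:[35,44] z:[22,53] -> hit [44,44], descend [8, 11, 17, 23]
    N8 x:[46,47] y:[39,79/2] z:[34,37] -> miss, prune
    N11 x:[48,145/3] y:[75/2,81/2] z:[22,27] -> miss, prune
    N17 x:[48,49] y:[35,38] z:[23,28] -> miss, prune
    N23 x:[44,50] y:[71/2,44] z:[47,53] -> miss, prune
  N12 x:[116/3,131/3] y:[32,87/2] z:[23,56] -> hit [116/3,87/2], descend [7, 16, 19, 20]
    N7 x:[128/3,43] y:[77/2,79/2] z:[37,40] -> miss, prune
    N16 x:[116/3,124/3] y:[67/2,40] z:[40,56] -> hit [40,40], descend [5, 15]
      N5 x:[116/3,122/3] y:[67/2,35] z:[54,56] -> miss, prune
      N15 x:[118/3,124/3] y:[38,40] z:[40,42] -> hit [40,40] leaf, test {P0@t=40}
    N19 x:[39,128/3] y:[71/2,87/2] z:[23,33] -> miss, prune
    N20 x:[43,131/3] y:[32,35] z:[25,29] -> miss, prune
  N28 x:[136/3,155/3] y:[51/2,67/2] z:[27,61] -> miss, prune
  N32 x:[116/3,44] y:[24,67/2] z:[25,61] -> miss, prune

15 AABB tests over nodes [0, 9, 8, 11, 17, 23, 12, 7, 16, 5, 15, 19, 20, 28, 32]; 1 leaf entered; closest P0.

== RESULT ==
0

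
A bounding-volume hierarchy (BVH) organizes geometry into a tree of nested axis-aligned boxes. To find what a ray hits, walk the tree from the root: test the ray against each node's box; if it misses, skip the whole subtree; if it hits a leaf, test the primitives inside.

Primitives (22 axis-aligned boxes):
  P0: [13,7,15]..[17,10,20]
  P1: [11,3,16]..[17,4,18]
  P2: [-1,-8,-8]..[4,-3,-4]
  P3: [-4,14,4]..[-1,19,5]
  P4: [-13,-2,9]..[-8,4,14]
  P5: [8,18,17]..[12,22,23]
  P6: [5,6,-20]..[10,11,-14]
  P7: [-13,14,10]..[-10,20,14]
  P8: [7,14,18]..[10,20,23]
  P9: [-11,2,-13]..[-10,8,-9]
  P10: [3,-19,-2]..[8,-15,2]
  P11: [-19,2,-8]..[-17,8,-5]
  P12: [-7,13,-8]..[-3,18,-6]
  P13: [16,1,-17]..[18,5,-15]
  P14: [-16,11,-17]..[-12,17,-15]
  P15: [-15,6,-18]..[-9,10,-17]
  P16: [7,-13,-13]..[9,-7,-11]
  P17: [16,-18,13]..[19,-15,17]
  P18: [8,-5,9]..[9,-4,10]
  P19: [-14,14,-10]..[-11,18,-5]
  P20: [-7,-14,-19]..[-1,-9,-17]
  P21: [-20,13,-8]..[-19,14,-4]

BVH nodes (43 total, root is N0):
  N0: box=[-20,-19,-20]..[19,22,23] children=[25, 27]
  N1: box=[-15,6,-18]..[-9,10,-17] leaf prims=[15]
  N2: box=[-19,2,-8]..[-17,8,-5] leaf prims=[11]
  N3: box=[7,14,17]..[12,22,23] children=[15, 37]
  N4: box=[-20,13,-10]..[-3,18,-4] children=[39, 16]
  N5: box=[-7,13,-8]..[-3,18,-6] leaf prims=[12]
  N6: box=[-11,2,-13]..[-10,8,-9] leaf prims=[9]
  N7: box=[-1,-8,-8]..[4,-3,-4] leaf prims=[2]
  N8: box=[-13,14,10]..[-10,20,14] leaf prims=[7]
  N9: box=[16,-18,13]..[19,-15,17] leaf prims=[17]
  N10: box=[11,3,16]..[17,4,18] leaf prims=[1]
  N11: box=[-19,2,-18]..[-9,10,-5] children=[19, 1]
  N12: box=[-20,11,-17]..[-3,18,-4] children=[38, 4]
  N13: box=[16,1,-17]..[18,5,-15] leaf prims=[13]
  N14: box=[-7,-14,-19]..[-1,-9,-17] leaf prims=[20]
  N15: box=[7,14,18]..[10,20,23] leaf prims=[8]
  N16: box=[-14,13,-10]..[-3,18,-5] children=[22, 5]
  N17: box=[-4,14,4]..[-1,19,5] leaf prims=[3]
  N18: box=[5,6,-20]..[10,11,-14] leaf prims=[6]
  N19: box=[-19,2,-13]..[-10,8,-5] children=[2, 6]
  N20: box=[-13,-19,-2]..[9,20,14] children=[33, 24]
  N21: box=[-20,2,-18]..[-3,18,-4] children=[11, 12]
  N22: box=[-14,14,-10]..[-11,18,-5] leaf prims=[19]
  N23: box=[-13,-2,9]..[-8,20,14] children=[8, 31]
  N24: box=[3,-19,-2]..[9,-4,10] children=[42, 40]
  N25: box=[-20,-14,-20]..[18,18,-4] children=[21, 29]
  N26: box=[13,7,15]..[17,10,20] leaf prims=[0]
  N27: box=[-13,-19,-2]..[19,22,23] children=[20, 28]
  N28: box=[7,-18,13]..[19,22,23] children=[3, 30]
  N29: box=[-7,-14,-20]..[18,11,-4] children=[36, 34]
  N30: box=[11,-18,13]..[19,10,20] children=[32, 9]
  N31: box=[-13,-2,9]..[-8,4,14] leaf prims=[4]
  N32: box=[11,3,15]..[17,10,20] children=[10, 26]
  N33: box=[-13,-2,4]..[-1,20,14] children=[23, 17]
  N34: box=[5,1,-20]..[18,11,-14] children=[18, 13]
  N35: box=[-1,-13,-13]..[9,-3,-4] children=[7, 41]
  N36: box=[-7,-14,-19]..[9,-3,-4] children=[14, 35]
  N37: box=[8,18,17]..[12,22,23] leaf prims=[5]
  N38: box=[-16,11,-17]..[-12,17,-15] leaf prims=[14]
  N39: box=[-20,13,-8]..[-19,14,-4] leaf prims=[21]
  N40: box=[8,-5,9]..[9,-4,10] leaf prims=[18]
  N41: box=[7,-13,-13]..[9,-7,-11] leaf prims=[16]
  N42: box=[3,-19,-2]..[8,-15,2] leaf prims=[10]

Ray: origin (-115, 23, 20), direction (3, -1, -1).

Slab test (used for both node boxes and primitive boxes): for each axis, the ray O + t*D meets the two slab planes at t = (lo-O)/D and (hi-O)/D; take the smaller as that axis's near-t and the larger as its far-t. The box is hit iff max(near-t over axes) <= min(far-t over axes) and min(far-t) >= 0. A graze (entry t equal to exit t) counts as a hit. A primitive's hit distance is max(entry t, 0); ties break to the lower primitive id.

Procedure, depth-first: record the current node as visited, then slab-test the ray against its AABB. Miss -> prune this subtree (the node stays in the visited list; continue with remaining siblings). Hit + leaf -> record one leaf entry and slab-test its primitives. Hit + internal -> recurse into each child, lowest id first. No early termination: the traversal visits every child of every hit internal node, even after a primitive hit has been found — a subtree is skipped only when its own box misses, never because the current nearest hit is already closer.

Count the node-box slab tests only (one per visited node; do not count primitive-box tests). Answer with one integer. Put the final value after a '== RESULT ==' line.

Walk:
N0 x:[95/3,134/3] y:[1,42] z:[-3,40] -> hit [95/3,40], descend [25, 27]
  N25 x:[95/3,133/3] y:[5,37] z:[24,40] -> hit [95/3,37], descend [21, 29]
    N21 x:[95/3,112/3] y:[5,21] z:[24,38] -> miss, prune
    N29 x:[36,133/3] y:[12,37] z:[24,40] -> hit [36,37], descend [34, 36]
      N34 x:[40,133/3] y:[12,22] z:[34,40] -> miss, prune
      N36 x:[36,124/3] y:[26,37] z:[24,39] -> hit [36,37], descend [14, 35]
        N14 x:[36,38] y:[32,37] z:[37,39] -> hit [37,37] leaf, test {P20@t=37}
        N35 x:[38,124/3] y:[26,36] z:[24,33] -> miss, prune
  N27 x:[34,134/3] y:[1,42] z:[-3,22] -> miss, prune

Summary -> nodes [0, 25, 21, 29, 34, 36, 14, 35, 27]; box-tests=9; leaf-entries=1; first=P20

== RESULT ==
9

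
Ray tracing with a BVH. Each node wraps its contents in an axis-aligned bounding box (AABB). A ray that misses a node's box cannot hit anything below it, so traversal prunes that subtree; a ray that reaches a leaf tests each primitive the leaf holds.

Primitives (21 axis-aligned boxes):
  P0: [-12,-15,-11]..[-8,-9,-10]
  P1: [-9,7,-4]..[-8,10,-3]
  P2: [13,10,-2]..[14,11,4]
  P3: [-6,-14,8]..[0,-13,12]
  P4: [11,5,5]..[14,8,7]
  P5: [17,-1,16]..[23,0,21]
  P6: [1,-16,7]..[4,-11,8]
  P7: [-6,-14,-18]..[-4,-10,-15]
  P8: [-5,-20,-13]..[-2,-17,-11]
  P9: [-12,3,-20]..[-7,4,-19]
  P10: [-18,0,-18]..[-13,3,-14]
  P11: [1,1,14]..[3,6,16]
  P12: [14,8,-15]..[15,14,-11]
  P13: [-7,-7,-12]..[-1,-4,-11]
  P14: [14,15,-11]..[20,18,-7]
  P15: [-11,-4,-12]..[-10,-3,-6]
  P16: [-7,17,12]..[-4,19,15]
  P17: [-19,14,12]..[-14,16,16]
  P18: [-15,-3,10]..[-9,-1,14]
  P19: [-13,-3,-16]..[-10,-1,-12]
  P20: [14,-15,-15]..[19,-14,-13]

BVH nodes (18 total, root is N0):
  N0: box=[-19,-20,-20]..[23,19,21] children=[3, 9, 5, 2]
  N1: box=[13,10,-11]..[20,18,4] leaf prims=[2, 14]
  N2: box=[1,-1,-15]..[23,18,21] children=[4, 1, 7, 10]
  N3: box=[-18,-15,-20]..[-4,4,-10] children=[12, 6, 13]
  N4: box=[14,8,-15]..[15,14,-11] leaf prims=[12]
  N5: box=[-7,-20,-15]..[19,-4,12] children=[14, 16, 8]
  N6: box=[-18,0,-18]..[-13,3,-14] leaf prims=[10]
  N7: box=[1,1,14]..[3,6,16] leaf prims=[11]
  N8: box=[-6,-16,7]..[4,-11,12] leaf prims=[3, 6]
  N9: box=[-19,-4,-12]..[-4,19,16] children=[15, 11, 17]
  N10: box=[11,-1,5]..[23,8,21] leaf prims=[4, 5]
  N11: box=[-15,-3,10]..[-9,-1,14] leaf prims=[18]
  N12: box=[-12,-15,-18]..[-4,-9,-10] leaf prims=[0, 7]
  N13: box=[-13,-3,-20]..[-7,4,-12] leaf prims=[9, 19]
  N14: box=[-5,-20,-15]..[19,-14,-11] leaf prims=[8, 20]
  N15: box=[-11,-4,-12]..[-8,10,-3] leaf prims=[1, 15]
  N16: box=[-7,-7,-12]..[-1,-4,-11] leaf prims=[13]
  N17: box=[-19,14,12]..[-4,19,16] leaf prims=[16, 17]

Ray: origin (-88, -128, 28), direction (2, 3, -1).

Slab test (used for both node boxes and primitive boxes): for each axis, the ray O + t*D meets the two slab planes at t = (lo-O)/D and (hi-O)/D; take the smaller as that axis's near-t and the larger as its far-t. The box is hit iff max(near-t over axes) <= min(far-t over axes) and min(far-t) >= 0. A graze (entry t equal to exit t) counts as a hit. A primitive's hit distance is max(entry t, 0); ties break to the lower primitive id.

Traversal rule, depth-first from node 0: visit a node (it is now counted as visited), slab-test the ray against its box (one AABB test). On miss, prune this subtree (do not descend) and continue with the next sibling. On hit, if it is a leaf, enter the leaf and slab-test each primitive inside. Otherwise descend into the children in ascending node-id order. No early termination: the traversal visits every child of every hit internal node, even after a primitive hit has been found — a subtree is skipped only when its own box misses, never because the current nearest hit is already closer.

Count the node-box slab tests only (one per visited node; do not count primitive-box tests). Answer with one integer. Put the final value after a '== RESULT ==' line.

Trace the traversal:
N0 x:[69/2,111/2] y:[36,49] z:[7,48] -> hit [36,48], descend [2, 3, 5, 9]
  N2 x:[89/2,111/2] y:[127/3,146/3] z:[7,43] -> miss, prune
  N3 x:[35,42] y:[113/3,44] z:[38,48] -> hit [38,42], descend [6, 12, 13]
    N6 x:[35,75/2] y:[128/3,131/3] z:[42,46] -> miss, prune
    N12 x:[38,42] y:[113/3,119/3] z:[38,46] -> hit [38,119/3] leaf, test {P0@t=38, P7(miss)}
    N13 x:[75/2,81/2] y:[125/3,44] z:[40,48] -> miss, prune
  N5 x:[81/2,107/2] y:[36,124/3] z:[16,43] -> hit [81/2,124/3], descend [8, 14, 16]
    N8 x:[41,46] y:[112/3,39] z:[16,21] -> miss, prune
    N14 x:[83/2,107/2] y:[36,38] z:[39,43] -> miss, prune
    N16 x:[81/2,87/2] y:[121/3,124/3] z:[39,40] -> miss, prune
  N9 x:[69/2,42] y:[124/3,49] z:[12,40] -> miss, prune

Visited [0, 2, 3, 6, 12, 13, 5, 8, 14, 16, 9]. Tests: 11 box, 1 leaf. Nearest: P0.

== RESULT ==
11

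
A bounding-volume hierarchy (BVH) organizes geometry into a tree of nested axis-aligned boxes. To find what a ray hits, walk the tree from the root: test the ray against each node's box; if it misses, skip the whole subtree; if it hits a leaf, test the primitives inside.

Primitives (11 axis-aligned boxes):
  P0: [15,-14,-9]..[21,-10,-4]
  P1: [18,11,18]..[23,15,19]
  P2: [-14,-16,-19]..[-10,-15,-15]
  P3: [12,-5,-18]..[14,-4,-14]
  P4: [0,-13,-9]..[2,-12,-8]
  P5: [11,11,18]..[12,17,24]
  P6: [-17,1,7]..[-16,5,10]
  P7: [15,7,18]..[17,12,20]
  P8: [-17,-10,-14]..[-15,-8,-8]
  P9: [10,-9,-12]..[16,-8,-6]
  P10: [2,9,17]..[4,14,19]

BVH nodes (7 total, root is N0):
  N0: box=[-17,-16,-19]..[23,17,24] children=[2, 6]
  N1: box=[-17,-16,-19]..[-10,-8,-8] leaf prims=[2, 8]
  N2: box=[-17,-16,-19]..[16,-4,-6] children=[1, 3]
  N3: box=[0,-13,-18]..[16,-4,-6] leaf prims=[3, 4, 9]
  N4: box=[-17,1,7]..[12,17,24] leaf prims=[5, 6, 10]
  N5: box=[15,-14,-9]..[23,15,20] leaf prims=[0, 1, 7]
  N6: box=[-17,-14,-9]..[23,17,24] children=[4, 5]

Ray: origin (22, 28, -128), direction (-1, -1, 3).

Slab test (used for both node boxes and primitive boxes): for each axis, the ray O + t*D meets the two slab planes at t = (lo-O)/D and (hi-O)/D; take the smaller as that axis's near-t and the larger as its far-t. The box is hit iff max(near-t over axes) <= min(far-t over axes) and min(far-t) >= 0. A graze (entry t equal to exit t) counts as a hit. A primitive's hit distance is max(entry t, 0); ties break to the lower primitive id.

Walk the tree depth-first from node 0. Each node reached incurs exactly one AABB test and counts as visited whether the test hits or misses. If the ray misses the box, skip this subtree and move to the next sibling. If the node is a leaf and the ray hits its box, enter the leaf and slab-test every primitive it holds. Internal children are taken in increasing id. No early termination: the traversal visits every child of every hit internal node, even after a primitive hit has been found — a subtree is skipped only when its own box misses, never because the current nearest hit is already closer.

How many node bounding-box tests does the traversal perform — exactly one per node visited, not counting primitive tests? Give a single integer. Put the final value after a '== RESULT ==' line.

Traverse from the root:
N0 x:[-1,39] y:[11,44] z:[109/3,152/3] -> hit [109/3,39], descend [2, 6]
  N2 x:[6,39] y:[32,44] z:[109/3,122/3] -> hit [109/3,39], descend [1, 3]
    N1 x:[32,39] y:[36,44] z:[109/3,40] -> hit [109/3,39] leaf, test {P2(miss), P8@t=38}
    N3 x:[6,22] y:[32,41] z:[110/3,122/3] -> miss, prune
  N6 x:[-1,39] y:[11,42] z:[119/3,152/3] -> miss, prune

order=[0, 2, 1, 3, 6]  |boxes|=5  |leaves|=1  hit=P8

== RESULT ==
5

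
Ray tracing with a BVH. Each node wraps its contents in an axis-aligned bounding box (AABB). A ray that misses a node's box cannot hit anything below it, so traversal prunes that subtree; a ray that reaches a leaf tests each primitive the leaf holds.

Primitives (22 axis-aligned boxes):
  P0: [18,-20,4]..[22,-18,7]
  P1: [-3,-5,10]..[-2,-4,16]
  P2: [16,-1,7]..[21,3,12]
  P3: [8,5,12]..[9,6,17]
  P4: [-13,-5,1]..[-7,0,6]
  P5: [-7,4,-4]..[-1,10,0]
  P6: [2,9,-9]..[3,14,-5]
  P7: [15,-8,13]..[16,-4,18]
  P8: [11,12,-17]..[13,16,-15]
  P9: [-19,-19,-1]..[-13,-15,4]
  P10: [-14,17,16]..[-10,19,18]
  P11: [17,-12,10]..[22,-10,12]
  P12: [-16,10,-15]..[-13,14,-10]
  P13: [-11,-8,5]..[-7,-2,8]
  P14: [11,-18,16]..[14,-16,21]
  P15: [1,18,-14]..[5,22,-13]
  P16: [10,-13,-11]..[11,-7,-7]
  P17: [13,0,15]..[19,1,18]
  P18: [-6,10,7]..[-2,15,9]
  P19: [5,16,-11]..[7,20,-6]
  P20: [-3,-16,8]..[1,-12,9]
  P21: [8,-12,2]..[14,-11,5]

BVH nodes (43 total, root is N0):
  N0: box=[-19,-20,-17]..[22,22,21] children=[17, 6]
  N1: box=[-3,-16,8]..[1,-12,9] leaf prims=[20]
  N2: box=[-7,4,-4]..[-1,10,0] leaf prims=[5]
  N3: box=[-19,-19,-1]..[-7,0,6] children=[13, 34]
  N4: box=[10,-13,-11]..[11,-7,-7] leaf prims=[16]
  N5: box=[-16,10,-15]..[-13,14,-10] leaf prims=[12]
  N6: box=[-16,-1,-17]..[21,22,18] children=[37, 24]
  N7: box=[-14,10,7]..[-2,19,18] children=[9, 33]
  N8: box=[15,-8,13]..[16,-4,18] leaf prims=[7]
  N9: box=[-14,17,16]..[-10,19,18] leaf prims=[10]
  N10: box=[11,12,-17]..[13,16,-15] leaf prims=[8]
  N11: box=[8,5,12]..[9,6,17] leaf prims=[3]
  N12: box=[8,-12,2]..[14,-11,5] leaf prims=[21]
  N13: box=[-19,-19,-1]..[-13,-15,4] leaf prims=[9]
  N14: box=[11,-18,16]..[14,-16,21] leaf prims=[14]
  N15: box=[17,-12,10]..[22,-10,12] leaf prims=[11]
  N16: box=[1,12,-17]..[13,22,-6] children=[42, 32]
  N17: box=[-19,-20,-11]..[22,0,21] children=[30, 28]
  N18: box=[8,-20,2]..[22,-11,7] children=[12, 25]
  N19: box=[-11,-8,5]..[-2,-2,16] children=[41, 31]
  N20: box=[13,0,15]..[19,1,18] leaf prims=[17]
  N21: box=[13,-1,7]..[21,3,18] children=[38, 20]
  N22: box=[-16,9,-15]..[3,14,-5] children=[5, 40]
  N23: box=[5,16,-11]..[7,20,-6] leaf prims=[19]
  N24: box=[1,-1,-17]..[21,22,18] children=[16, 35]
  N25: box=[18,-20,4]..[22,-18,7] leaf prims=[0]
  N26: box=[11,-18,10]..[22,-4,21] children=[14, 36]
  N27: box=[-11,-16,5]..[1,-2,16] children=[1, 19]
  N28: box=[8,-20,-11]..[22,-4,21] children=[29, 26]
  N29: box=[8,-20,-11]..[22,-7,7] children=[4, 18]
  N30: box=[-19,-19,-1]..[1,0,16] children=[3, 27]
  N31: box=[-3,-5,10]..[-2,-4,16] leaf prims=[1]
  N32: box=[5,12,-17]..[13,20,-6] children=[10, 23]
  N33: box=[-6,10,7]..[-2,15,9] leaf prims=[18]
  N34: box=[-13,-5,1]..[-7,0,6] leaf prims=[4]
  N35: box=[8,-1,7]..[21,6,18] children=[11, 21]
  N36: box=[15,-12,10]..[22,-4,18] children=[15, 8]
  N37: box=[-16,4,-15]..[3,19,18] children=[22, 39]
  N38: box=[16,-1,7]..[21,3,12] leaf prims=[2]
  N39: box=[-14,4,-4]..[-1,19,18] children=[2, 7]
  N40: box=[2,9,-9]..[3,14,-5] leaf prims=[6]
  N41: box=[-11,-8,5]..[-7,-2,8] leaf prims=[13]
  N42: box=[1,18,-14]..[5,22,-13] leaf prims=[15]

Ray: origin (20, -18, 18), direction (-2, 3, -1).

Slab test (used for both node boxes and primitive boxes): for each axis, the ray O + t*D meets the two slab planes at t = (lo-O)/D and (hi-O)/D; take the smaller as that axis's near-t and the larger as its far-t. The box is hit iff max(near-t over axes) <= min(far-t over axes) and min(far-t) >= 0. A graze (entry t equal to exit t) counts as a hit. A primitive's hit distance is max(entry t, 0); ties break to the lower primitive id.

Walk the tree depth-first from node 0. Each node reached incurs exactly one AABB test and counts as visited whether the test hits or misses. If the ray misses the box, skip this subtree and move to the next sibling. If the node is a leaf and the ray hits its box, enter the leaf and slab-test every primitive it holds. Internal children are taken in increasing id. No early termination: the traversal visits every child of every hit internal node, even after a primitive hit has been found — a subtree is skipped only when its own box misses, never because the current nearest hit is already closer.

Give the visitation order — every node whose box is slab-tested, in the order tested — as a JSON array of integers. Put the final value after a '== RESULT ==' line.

Traverse from the root:
N0 x:[-1,39/2] y:[-2/3,40/3] z:[-3,35] -> hit [-2/3,40/3], descend [6, 17]
  N6 x:[-1/2,18] y:[17/3,40/3] z:[0,35] -> hit [17/3,40/3], descend [24, 37]
    N24 x:[-1/2,19/2] y:[17/3,40/3] z:[0,35] -> hit [17/3,19/2], descend [16, 35]
      N16 x:[7/2,19/2] y:[10,40/3] z:[24,35] -> miss, prune
      N35 x:[-1/2,6] y:[17/3,8] z:[0,11] -> hit [17/3,6], descend [11, 21]
        N11 x:[11/2,6] y:[23/3,8] z:[1,6] -> miss, prune
        N21 x:[-1/2,7/2] y:[17/3,7] z:[0,11] -> miss, prune
    N37 x:[17/2,18] y:[22/3,37/3] z:[0,33] -> hit [17/2,37/3], descend [22, 39]
      N22 x:[17/2,18] y:[9,32/3] z:[23,33] -> miss, prune
      N39 x:[21/2,17] y:[22/3,37/3] z:[0,22] -> hit [21/2,37/3], descend [2, 7]
        N2 x:[21/2,27/2] y:[22/3,28/3] z:[18,22] -> miss, prune
        N7 x:[11,17] y:[28/3,37/3] z:[0,11] -> hit [11,11], descend [9, 33]
          N9 x:[15,17] y:[35/3,37/3] z:[0,2] -> miss, prune
          N33 x:[11,13] y:[28/3,11] z:[9,11] -> hit [11,11] leaf, test {P18@t=11}
  N17 x:[-1,39/2] y:[-2/3,6] z:[-3,29] -> hit [-2/3,6], descend [28, 30]
    N28 x:[-1,6] y:[-2/3,14/3] z:[-3,29] -> hit [-2/3,14/3], descend [26, 29]
      N26 x:[-1,9/2] y:[0,14/3] z:[-3,8] -> hit [0,9/2], descend [14, 36]
        N14 x:[3,9/2] y:[0,2/3] z:[-3,2] -> miss, prune
        N36 x:[-1,5/2] y:[2,14/3] z:[0,8] -> hit [2,5/2], descend [8, 15]
          N8 x:[2,5/2] y:[10/3,14/3] z:[0,5] -> miss, prune
          N15 x:[-1,3/2] y:[2,8/3] z:[6,8] -> miss, prune
      N29 x:[-1,6] y:[-2/3,11/3] z:[11,29] -> miss, prune
    N30 x:[19/2,39/2] y:[-1/3,6] z:[2,19] -> miss, prune

order=[0, 6, 24, 16, 35, 11, 21, 37, 22, 39, 2, 7, 9, 33, 17, 28, 26, 14, 36, 8, 15, 29, 30]  |boxes|=23  |leaves|=1  hit=P18

== RESULT ==
[0, 6, 24, 16, 35, 11, 21, 37, 22, 39, 2, 7, 9, 33, 17, 28, 26, 14, 36, 8, 15, 29, 30]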